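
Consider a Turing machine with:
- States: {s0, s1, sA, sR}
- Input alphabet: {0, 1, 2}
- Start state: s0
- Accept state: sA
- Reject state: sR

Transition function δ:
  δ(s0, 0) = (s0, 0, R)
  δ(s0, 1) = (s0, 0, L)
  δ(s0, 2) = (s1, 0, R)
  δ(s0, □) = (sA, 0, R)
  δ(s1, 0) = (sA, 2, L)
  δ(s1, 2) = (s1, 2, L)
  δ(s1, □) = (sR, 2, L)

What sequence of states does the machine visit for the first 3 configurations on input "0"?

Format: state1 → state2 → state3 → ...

Execution trace:
Initial: [s0]0
Step 1: δ(s0, 0) = (s0, 0, R) → 0[s0]□
Step 2: δ(s0, □) = (sA, 0, R) → 00[sA]□

The machine reaches the accept state sA and halts.

State sequence: s0 → s0 → sA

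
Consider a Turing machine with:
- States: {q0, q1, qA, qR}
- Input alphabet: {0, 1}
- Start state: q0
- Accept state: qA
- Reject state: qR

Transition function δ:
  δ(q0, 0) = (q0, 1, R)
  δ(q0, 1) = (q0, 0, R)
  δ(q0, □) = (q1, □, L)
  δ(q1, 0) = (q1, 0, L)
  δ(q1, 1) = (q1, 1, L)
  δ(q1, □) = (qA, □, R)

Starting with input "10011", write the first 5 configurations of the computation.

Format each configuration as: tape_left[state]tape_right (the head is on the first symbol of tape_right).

Transitions applied:
Step 1: δ(q0, 1) = (q0, 0, R)
Step 2: δ(q0, 0) = (q0, 1, R)
Step 3: δ(q0, 0) = (q0, 1, R)
Step 4: δ(q0, 1) = (q0, 0, R)

The first 5 configurations are:
[q0]10011 ⊢ 0[q0]0011 ⊢ 01[q0]011 ⊢ 011[q0]11 ⊢ 0110[q0]1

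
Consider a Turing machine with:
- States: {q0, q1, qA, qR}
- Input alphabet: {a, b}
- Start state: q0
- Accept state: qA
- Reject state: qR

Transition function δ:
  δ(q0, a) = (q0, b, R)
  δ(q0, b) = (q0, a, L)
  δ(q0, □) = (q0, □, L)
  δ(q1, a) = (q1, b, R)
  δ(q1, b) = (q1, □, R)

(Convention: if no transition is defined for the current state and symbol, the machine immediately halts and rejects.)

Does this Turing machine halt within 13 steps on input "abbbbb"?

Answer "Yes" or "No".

Execution trace:
Initial: [q0]abbbbb
Step 1: δ(q0, a) = (q0, b, R) → b[q0]bbbbb
Step 2: δ(q0, b) = (q0, a, L) → [q0]babbbb
Step 3: δ(q0, b) = (q0, a, L) → [q0]□aabbbb
Step 4: δ(q0, □) = (q0, □, L) → [q0]□□aabbbb
Step 5: δ(q0, □) = (q0, □, L) → [q0]□□□aabbbb
Step 6: δ(q0, □) = (q0, □, L) → [q0]□□□□aabbbb
Step 7: δ(q0, □) = (q0, □, L) → [q0]□□□□□aabbbb
Step 8: δ(q0, □) = (q0, □, L) → [q0]□□□□□□aabbbb
Step 9: δ(q0, □) = (q0, □, L) → [q0]□□□□□□□aabbbb
Step 10: δ(q0, □) = (q0, □, L) → [q0]□□□□□□□□aabbbb
Step 11: δ(q0, □) = (q0, □, L) → [q0]□□□□□□□□□aabbbb
Step 12: δ(q0, □) = (q0, □, L) → [q0]□□□□□□□□□□aabbbb
Step 13: δ(q0, □) = (q0, □, L) → [q0]□□□□□□□□□□□aabbbb

The machine has not reached a halting state after 13 steps.
The machine did not halt within the 13-step bound.

Answer: No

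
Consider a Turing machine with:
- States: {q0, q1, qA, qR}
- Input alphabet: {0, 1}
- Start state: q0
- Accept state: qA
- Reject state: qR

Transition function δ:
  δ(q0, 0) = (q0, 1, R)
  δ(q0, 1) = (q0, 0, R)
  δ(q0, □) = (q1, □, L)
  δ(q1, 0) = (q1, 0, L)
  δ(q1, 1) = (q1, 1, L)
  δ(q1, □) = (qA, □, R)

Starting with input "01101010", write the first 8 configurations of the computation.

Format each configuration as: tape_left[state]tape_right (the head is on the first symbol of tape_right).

Transitions applied:
Step 1: δ(q0, 0) = (q0, 1, R)
Step 2: δ(q0, 1) = (q0, 0, R)
Step 3: δ(q0, 1) = (q0, 0, R)
Step 4: δ(q0, 0) = (q0, 1, R)
Step 5: δ(q0, 1) = (q0, 0, R)
Step 6: δ(q0, 0) = (q0, 1, R)
Step 7: δ(q0, 1) = (q0, 0, R)

The first 8 configurations are:
[q0]01101010 ⊢ 1[q0]1101010 ⊢ 10[q0]101010 ⊢ 100[q0]01010 ⊢ 1001[q0]1010 ⊢ 10010[q0]010 ⊢ 100101[q0]10 ⊢ 1001010[q0]0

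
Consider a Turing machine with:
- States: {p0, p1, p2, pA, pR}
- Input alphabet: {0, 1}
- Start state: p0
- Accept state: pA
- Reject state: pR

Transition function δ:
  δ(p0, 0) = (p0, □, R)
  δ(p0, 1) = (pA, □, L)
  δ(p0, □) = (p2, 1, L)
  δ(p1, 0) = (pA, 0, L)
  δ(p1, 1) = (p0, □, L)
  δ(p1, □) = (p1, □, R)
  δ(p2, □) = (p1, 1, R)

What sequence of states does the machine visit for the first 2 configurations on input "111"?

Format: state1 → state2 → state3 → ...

Execution trace:
Initial: [p0]111
Step 1: δ(p0, 1) = (pA, □, L) → [pA]□□11

The machine reaches the accept state pA and halts.

State sequence: p0 → pA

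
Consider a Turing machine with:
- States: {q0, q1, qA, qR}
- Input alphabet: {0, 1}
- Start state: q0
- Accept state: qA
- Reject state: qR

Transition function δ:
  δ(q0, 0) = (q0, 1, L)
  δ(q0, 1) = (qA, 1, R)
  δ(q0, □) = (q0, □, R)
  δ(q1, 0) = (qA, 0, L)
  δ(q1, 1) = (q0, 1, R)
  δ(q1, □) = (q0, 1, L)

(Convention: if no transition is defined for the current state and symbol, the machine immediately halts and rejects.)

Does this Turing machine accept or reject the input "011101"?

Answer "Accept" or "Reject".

Execution trace:
Initial: [q0]011101
Step 1: δ(q0, 0) = (q0, 1, L) → [q0]□111101
Step 2: δ(q0, □) = (q0, □, R) → □[q0]111101
Step 3: δ(q0, 1) = (qA, 1, R) → □1[qA]11101

The machine reaches the accept state qA and halts.

Answer: Accept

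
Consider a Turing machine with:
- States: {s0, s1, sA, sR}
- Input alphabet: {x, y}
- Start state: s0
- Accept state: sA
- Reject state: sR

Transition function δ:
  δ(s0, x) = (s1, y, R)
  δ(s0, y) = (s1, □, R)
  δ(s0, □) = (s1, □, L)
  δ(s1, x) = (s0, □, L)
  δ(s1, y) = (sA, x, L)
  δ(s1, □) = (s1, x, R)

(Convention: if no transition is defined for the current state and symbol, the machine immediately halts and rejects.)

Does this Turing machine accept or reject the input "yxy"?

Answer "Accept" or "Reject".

Execution trace:
Initial: [s0]yxy
Step 1: δ(s0, y) = (s1, □, R) → □[s1]xy
Step 2: δ(s1, x) = (s0, □, L) → [s0]□□y
Step 3: δ(s0, □) = (s1, □, L) → [s1]□□□y
Step 4: δ(s1, □) = (s1, x, R) → x[s1]□□y
Step 5: δ(s1, □) = (s1, x, R) → xx[s1]□y
Step 6: δ(s1, □) = (s1, x, R) → xxx[s1]y
Step 7: δ(s1, y) = (sA, x, L) → xx[sA]xx

The machine reaches the accept state sA and halts.

Answer: Accept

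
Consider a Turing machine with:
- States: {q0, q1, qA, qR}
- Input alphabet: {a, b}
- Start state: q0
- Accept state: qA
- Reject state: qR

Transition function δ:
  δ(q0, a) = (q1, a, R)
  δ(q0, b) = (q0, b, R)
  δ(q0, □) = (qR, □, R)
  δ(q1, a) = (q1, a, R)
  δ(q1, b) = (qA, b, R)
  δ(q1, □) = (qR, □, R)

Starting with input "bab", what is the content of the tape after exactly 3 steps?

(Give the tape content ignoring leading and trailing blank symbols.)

Execution trace:
Initial: [q0]bab
Step 1: δ(q0, b) = (q0, b, R) → b[q0]ab
Step 2: δ(q0, a) = (q1, a, R) → ba[q1]b
Step 3: δ(q1, b) = (qA, b, R) → bab[qA]□

The machine reaches the accept state qA and halts.

After 3 steps, the tape (ignoring leading/trailing blanks) is: bab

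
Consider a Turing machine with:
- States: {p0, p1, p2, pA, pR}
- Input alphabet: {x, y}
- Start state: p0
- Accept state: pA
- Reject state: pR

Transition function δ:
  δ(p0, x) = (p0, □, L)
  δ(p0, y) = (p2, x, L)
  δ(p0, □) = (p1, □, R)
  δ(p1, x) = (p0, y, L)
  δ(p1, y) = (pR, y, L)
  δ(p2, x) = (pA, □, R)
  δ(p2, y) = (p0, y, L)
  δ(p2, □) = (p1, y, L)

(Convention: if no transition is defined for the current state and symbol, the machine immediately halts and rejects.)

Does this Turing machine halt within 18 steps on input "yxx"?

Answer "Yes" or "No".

Execution trace:
Initial: [p0]yxx
Step 1: δ(p0, y) = (p2, x, L) → [p2]□xxx
Step 2: δ(p2, □) = (p1, y, L) → [p1]□yxxx

No transition is defined for δ(p1, □). By convention the machine halts and rejects.
The machine halted after 2 steps (within the 18-step bound).

Answer: Yes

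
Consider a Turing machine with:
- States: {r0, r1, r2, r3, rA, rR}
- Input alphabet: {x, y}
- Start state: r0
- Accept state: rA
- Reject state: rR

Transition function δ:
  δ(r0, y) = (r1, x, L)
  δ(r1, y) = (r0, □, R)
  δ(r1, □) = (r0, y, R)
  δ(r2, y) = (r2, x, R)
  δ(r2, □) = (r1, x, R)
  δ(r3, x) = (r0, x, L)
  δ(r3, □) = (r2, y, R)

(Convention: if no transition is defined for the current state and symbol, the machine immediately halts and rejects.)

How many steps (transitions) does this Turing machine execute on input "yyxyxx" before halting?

Execution trace:
Initial: [r0]yyxyxx
Step 1: δ(r0, y) = (r1, x, L) → [r1]□xyxyxx
Step 2: δ(r1, □) = (r0, y, R) → y[r0]xyxyxx

No transition is defined for δ(r0, x). By convention the machine halts and rejects.

The machine executed 2 steps before halting.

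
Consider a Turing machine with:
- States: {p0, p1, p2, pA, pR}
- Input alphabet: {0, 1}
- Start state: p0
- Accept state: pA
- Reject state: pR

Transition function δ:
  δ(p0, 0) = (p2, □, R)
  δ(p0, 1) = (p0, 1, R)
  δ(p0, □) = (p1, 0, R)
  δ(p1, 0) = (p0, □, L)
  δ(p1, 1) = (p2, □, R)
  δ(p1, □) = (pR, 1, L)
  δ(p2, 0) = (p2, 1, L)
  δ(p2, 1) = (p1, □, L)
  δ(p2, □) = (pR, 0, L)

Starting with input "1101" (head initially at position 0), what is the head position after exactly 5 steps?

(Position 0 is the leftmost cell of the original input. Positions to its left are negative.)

Execution trace (head position shown):
Step 0: [p0]1101  (head at position 0)
Step 1: move right → 1[p0]101  (head at position 1)
Step 2: move right → 11[p0]01  (head at position 2)
Step 3: move right → 11□[p2]1  (head at position 3)
Step 4: move left → 11[p1]□□  (head at position 2)
Step 5: move left → 1[pR]11□  (head at position 1)

After 5 steps, the head is at position 1.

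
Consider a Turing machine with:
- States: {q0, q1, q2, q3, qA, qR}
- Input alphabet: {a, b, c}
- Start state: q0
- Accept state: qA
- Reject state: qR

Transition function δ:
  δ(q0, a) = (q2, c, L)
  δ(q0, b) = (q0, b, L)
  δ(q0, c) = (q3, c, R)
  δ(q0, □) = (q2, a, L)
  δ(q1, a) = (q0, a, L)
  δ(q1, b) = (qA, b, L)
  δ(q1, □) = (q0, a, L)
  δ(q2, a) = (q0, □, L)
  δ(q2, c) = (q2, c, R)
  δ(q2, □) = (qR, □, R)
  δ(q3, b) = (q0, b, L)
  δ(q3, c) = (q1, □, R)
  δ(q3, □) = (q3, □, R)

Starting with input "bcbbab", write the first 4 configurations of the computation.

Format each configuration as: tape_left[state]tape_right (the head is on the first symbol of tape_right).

Transitions applied:
Step 1: δ(q0, b) = (q0, b, L)
Step 2: δ(q0, □) = (q2, a, L)
Step 3: δ(q2, □) = (qR, □, R)

The first 4 configurations are:
[q0]bcbbab ⊢ [q0]□bcbbab ⊢ [q2]□abcbbab ⊢ □[qR]abcbbab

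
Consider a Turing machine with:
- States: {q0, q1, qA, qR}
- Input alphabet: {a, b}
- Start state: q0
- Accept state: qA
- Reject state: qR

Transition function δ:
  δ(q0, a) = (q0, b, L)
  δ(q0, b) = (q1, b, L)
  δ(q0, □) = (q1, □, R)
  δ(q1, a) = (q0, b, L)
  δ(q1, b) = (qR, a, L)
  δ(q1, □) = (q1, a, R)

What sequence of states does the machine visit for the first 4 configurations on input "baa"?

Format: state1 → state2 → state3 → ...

Execution trace:
Initial: [q0]baa
Step 1: δ(q0, b) = (q1, b, L) → [q1]□baa
Step 2: δ(q1, □) = (q1, a, R) → a[q1]baa
Step 3: δ(q1, b) = (qR, a, L) → [qR]aaaa

The machine reaches the reject state qR and halts.

State sequence: q0 → q1 → q1 → qR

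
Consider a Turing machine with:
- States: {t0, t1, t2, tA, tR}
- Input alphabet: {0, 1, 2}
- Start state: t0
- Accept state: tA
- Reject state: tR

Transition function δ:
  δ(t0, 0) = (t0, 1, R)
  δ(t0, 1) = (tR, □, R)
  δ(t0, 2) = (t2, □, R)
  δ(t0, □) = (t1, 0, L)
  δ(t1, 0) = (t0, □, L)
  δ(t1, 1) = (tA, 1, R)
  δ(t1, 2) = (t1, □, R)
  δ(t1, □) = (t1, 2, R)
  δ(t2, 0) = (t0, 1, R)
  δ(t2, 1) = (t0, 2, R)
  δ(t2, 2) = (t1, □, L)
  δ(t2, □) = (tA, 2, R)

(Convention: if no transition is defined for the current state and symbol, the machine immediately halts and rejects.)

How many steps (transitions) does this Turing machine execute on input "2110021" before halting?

Execution trace:
Initial: [t0]2110021
Step 1: δ(t0, 2) = (t2, □, R) → □[t2]110021
Step 2: δ(t2, 1) = (t0, 2, R) → □2[t0]10021
Step 3: δ(t0, 1) = (tR, □, R) → □2□[tR]0021

The machine reaches the reject state tR and halts.

The machine executed 3 steps before halting.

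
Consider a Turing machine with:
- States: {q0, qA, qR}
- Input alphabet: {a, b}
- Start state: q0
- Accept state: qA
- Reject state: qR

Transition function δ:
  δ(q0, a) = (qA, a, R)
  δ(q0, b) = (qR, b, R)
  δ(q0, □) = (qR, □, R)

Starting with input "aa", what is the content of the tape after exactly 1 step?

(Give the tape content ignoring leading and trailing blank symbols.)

Execution trace:
Initial: [q0]aa
Step 1: δ(q0, a) = (qA, a, R) → a[qA]a

The machine reaches the accept state qA and halts.

After 1 step, the tape (ignoring leading/trailing blanks) is: aa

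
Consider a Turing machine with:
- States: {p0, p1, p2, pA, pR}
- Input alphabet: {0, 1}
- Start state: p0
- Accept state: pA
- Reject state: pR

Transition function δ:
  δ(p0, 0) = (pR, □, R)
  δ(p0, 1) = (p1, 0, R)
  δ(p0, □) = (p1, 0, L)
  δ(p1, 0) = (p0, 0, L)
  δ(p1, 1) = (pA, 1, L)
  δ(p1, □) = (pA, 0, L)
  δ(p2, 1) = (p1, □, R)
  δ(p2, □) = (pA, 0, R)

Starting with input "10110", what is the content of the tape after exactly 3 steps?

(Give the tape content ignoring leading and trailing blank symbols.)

Execution trace:
Initial: [p0]10110
Step 1: δ(p0, 1) = (p1, 0, R) → 0[p1]0110
Step 2: δ(p1, 0) = (p0, 0, L) → [p0]00110
Step 3: δ(p0, 0) = (pR, □, R) → □[pR]0110

The machine reaches the reject state pR and halts.

After 3 steps, the tape (ignoring leading/trailing blanks) is: 0110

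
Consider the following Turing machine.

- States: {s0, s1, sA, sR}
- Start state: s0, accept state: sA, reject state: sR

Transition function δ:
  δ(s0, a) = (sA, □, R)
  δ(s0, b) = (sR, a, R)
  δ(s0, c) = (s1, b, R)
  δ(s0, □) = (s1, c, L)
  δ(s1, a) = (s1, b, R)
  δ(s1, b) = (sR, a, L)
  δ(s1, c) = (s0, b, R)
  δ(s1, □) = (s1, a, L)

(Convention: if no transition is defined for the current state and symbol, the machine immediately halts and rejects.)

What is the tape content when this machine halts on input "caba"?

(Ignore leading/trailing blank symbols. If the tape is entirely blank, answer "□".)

Execution trace:
Initial: [s0]caba
Step 1: δ(s0, c) = (s1, b, R) → b[s1]aba
Step 2: δ(s1, a) = (s1, b, R) → bb[s1]ba
Step 3: δ(s1, b) = (sR, a, L) → b[sR]baa

The machine reaches the reject state sR and halts.

Final tape (ignoring leading/trailing blanks): bbaa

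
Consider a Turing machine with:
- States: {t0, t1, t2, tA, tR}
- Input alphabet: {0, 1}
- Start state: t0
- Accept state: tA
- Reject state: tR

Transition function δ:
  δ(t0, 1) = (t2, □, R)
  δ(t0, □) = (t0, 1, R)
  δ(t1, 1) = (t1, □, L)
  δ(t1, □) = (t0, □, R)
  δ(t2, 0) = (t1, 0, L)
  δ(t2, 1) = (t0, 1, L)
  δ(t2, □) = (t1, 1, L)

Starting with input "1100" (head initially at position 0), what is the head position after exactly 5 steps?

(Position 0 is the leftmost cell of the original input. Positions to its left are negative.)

Execution trace (head position shown):
Step 0: [t0]1100  (head at position 0)
Step 1: move right → □[t2]100  (head at position 1)
Step 2: move left → [t0]□100  (head at position 0)
Step 3: move right → 1[t0]100  (head at position 1)
Step 4: move right → 1□[t2]00  (head at position 2)
Step 5: move left → 1[t1]□00  (head at position 1)

After 5 steps, the head is at position 1.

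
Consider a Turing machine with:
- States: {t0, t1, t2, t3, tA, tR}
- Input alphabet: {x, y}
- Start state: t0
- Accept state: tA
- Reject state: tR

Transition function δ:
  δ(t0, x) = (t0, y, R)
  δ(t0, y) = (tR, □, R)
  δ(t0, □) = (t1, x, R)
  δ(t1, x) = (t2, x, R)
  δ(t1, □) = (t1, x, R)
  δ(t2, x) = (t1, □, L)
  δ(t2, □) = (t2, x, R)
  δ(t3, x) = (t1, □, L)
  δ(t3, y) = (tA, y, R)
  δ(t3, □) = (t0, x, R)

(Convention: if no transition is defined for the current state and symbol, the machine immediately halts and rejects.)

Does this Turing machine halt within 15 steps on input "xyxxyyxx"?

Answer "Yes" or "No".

Execution trace:
Initial: [t0]xyxxyyxx
Step 1: δ(t0, x) = (t0, y, R) → y[t0]yxxyyxx
Step 2: δ(t0, y) = (tR, □, R) → y□[tR]xxyyxx

The machine reaches the reject state tR and halts.
The machine halted after 2 steps (within the 15-step bound).

Answer: Yes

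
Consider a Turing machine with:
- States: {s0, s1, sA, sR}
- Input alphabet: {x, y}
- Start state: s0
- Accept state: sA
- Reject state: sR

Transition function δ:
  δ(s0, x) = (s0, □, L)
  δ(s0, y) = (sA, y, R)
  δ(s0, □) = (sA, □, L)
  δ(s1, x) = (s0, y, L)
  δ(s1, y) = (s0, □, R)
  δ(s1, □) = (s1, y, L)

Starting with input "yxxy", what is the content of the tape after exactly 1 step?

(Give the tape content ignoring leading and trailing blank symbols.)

Execution trace:
Initial: [s0]yxxy
Step 1: δ(s0, y) = (sA, y, R) → y[sA]xxy

The machine reaches the accept state sA and halts.

After 1 step, the tape (ignoring leading/trailing blanks) is: yxxy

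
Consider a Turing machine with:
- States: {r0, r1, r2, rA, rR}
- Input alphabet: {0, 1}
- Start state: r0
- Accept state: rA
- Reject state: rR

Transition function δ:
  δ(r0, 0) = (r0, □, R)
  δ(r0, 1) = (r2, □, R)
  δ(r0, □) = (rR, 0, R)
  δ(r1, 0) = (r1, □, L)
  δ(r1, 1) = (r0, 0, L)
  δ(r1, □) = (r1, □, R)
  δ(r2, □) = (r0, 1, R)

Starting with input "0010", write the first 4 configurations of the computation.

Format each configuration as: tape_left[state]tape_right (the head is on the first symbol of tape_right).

Transitions applied:
Step 1: δ(r0, 0) = (r0, □, R)
Step 2: δ(r0, 0) = (r0, □, R)
Step 3: δ(r0, 1) = (r2, □, R)

The first 4 configurations are:
[r0]0010 ⊢ □[r0]010 ⊢ □□[r0]10 ⊢ □□□[r2]0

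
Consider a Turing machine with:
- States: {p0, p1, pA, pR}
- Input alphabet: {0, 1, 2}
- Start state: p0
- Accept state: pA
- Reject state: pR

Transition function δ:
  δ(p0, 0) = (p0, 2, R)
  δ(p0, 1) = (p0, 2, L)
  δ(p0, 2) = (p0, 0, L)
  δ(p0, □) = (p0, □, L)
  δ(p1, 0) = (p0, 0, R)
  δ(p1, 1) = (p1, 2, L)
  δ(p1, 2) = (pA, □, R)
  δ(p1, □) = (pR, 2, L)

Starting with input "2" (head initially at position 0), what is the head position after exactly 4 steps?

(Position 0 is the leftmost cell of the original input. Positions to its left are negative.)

Execution trace (head position shown):
Step 0: [p0]2  (head at position 0)
Step 1: move left → [p0]□0  (head at position -1)
Step 2: move left → [p0]□□0  (head at position -2)
Step 3: move left → [p0]□□□0  (head at position -3)
Step 4: move left → [p0]□□□□0  (head at position -4)

After 4 steps, the head is at position -4.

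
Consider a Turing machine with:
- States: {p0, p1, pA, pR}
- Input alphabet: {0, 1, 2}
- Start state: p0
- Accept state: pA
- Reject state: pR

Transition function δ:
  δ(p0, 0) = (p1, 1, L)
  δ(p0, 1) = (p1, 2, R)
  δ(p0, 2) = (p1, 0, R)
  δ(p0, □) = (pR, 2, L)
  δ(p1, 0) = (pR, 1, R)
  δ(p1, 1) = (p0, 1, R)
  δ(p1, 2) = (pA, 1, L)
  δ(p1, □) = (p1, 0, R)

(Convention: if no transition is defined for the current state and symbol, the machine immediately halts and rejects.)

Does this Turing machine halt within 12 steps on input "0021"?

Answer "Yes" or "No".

Execution trace:
Initial: [p0]0021
Step 1: δ(p0, 0) = (p1, 1, L) → [p1]□1021
Step 2: δ(p1, □) = (p1, 0, R) → 0[p1]1021
Step 3: δ(p1, 1) = (p0, 1, R) → 01[p0]021
Step 4: δ(p0, 0) = (p1, 1, L) → 0[p1]1121
Step 5: δ(p1, 1) = (p0, 1, R) → 01[p0]121
Step 6: δ(p0, 1) = (p1, 2, R) → 012[p1]21
Step 7: δ(p1, 2) = (pA, 1, L) → 01[pA]211

The machine reaches the accept state pA and halts.
The machine halted after 7 steps (within the 12-step bound).

Answer: Yes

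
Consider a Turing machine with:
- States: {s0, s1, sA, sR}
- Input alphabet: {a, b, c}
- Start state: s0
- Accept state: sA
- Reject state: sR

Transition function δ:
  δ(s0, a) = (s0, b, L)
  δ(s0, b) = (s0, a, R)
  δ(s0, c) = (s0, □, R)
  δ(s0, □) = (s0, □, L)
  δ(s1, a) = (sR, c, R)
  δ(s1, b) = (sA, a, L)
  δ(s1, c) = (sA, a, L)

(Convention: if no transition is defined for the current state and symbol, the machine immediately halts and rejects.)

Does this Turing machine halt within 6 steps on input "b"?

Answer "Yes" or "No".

Execution trace:
Initial: [s0]b
Step 1: δ(s0, b) = (s0, a, R) → a[s0]□
Step 2: δ(s0, □) = (s0, □, L) → [s0]a□
Step 3: δ(s0, a) = (s0, b, L) → [s0]□b□
Step 4: δ(s0, □) = (s0, □, L) → [s0]□□b□
Step 5: δ(s0, □) = (s0, □, L) → [s0]□□□b□
Step 6: δ(s0, □) = (s0, □, L) → [s0]□□□□b□

The machine has not reached a halting state after 6 steps.
The machine did not halt within the 6-step bound.

Answer: No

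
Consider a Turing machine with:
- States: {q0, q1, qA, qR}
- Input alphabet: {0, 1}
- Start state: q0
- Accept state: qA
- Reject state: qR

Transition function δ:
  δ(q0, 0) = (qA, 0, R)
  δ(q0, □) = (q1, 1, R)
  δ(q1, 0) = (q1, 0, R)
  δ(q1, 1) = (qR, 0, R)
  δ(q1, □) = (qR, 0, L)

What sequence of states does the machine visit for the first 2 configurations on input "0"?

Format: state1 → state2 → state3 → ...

Execution trace:
Initial: [q0]0
Step 1: δ(q0, 0) = (qA, 0, R) → 0[qA]□

The machine reaches the accept state qA and halts.

State sequence: q0 → qA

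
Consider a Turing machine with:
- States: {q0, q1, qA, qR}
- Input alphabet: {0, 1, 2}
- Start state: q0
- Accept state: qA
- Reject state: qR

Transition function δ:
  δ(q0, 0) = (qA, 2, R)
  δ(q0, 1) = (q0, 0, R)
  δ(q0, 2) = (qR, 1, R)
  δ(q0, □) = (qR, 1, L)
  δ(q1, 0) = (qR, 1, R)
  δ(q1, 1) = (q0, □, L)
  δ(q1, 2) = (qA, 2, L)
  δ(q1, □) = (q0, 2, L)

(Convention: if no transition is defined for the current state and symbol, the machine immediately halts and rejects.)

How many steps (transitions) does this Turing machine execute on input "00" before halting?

Execution trace:
Initial: [q0]00
Step 1: δ(q0, 0) = (qA, 2, R) → 2[qA]0

The machine reaches the accept state qA and halts.

The machine executed 1 step before halting.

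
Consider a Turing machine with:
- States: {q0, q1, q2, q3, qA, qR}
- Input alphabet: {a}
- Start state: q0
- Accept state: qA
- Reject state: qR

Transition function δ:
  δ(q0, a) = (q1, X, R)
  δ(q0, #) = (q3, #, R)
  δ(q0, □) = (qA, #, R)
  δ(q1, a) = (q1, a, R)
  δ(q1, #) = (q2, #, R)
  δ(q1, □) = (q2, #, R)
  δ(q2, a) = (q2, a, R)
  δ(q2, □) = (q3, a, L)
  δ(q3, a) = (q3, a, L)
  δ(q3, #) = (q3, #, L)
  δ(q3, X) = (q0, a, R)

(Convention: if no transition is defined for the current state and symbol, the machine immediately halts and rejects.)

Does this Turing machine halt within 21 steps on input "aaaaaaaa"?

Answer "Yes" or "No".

Execution trace:
Initial: [q0]aaaaaaaa
Step 1: δ(q0, a) = (q1, X, R) → X[q1]aaaaaaa
Step 2: δ(q1, a) = (q1, a, R) → Xa[q1]aaaaaa
Step 3: δ(q1, a) = (q1, a, R) → Xaa[q1]aaaaa
Step 4: δ(q1, a) = (q1, a, R) → Xaaa[q1]aaaa
Step 5: δ(q1, a) = (q1, a, R) → Xaaaa[q1]aaa
Step 6: δ(q1, a) = (q1, a, R) → Xaaaaa[q1]aa
Step 7: δ(q1, a) = (q1, a, R) → Xaaaaaa[q1]a
Step 8: δ(q1, a) = (q1, a, R) → Xaaaaaaa[q1]□
Step 9: δ(q1, □) = (q2, #, R) → Xaaaaaaa#[q2]□
Step 10: δ(q2, □) = (q3, a, L) → Xaaaaaaa[q3]#a
Step 11: δ(q3, #) = (q3, #, L) → Xaaaaaa[q3]a#a
Step 12: δ(q3, a) = (q3, a, L) → Xaaaaa[q3]aa#a
Step 13: δ(q3, a) = (q3, a, L) → Xaaaa[q3]aaa#a
Step 14: δ(q3, a) = (q3, a, L) → Xaaa[q3]aaaa#a
Step 15: δ(q3, a) = (q3, a, L) → Xaa[q3]aaaaa#a
Step 16: δ(q3, a) = (q3, a, L) → Xa[q3]aaaaaa#a
Step 17: δ(q3, a) = (q3, a, L) → X[q3]aaaaaaa#a
Step 18: δ(q3, a) = (q3, a, L) → [q3]Xaaaaaaa#a
Step 19: δ(q3, X) = (q0, a, R) → a[q0]aaaaaaa#a
Step 20: δ(q0, a) = (q1, X, R) → aX[q1]aaaaaa#a
Step 21: δ(q1, a) = (q1, a, R) → aXa[q1]aaaaa#a

The machine has not reached a halting state after 21 steps.
The machine did not halt within the 21-step bound.

Answer: No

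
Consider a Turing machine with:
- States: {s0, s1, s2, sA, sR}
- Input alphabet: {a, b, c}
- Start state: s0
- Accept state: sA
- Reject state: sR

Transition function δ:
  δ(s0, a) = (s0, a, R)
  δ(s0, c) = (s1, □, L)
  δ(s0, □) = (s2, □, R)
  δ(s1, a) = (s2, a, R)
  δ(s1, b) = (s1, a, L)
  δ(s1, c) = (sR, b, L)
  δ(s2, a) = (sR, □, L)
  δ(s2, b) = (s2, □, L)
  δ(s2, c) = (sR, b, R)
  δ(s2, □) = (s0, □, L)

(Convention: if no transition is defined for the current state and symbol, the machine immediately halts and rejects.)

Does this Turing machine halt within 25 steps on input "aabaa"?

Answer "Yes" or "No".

Execution trace:
Initial: [s0]aabaa
Step 1: δ(s0, a) = (s0, a, R) → a[s0]abaa
Step 2: δ(s0, a) = (s0, a, R) → aa[s0]baa

No transition is defined for δ(s0, b). By convention the machine halts and rejects.
The machine halted after 2 steps (within the 25-step bound).

Answer: Yes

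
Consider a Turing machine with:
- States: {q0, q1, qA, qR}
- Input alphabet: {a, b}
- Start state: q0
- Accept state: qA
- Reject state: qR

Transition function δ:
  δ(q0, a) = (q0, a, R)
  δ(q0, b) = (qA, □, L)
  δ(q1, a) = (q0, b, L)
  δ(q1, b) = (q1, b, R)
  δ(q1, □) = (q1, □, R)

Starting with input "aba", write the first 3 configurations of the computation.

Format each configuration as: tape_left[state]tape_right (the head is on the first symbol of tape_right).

Transitions applied:
Step 1: δ(q0, a) = (q0, a, R)
Step 2: δ(q0, b) = (qA, □, L)

The first 3 configurations are:
[q0]aba ⊢ a[q0]ba ⊢ [qA]a□a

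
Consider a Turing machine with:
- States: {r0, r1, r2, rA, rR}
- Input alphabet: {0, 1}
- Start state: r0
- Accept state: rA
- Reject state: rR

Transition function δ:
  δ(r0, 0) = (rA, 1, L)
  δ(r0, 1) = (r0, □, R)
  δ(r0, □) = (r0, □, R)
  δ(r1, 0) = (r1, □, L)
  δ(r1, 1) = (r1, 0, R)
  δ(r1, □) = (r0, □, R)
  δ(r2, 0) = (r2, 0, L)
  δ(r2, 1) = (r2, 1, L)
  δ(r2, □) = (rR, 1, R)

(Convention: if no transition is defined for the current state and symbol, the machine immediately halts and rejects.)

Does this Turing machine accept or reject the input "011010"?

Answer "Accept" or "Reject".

Execution trace:
Initial: [r0]011010
Step 1: δ(r0, 0) = (rA, 1, L) → [rA]□111010

The machine reaches the accept state rA and halts.

Answer: Accept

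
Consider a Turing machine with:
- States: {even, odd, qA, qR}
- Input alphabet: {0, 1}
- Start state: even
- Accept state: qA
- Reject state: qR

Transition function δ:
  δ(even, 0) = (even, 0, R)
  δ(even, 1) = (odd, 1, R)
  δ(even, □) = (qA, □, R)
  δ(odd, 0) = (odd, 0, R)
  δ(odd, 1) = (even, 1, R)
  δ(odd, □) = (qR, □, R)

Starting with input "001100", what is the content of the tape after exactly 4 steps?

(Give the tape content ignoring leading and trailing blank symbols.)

Execution trace:
Initial: [even]001100
Step 1: δ(even, 0) = (even, 0, R) → 0[even]01100
Step 2: δ(even, 0) = (even, 0, R) → 00[even]1100
Step 3: δ(even, 1) = (odd, 1, R) → 001[odd]100
Step 4: δ(odd, 1) = (even, 1, R) → 0011[even]00

After 4 steps, the tape (ignoring leading/trailing blanks) is: 001100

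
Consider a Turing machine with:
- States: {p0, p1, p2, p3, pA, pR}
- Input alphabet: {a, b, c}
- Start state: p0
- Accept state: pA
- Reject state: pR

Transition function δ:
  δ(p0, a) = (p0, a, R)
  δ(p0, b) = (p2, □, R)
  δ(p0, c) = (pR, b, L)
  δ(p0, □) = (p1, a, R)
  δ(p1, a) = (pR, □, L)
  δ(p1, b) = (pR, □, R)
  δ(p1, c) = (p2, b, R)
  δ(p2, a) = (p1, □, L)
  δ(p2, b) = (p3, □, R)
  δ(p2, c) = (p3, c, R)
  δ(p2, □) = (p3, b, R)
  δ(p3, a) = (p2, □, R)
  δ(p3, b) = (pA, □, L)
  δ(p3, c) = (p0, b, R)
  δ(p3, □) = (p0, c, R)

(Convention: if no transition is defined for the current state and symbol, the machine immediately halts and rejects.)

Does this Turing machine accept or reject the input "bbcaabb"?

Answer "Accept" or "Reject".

Execution trace:
Initial: [p0]bbcaabb
Step 1: δ(p0, b) = (p2, □, R) → □[p2]bcaabb
Step 2: δ(p2, b) = (p3, □, R) → □□[p3]caabb
Step 3: δ(p3, c) = (p0, b, R) → □□b[p0]aabb
Step 4: δ(p0, a) = (p0, a, R) → □□ba[p0]abb
Step 5: δ(p0, a) = (p0, a, R) → □□baa[p0]bb
Step 6: δ(p0, b) = (p2, □, R) → □□baa□[p2]b
Step 7: δ(p2, b) = (p3, □, R) → □□baa□□[p3]□
Step 8: δ(p3, □) = (p0, c, R) → □□baa□□c[p0]□
Step 9: δ(p0, □) = (p1, a, R) → □□baa□□ca[p1]□

No transition is defined for δ(p1, □). By convention the machine halts and rejects.

Answer: Reject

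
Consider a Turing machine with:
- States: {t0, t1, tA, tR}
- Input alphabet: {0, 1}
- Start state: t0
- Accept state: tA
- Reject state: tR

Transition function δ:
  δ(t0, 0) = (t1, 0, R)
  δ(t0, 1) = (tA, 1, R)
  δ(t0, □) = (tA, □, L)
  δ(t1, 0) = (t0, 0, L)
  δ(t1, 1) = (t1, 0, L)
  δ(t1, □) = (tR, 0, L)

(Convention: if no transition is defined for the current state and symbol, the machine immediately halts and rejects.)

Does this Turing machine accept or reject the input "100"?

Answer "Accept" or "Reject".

Execution trace:
Initial: [t0]100
Step 1: δ(t0, 1) = (tA, 1, R) → 1[tA]00

The machine reaches the accept state tA and halts.

Answer: Accept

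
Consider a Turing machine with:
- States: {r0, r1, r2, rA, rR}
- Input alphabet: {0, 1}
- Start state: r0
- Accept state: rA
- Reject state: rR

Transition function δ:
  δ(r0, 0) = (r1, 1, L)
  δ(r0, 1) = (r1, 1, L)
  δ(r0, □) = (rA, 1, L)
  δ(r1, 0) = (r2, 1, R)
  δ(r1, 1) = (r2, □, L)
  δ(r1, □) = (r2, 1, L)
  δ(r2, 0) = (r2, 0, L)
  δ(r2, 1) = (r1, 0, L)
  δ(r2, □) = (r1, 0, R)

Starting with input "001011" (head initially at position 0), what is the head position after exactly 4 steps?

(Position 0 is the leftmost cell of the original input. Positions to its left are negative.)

Execution trace (head position shown):
Step 0: [r0]001011  (head at position 0)
Step 1: move left → [r1]□101011  (head at position -1)
Step 2: move left → [r2]□1101011  (head at position -2)
Step 3: move right → 0[r1]1101011  (head at position -1)
Step 4: move left → [r2]0□101011  (head at position -2)

After 4 steps, the head is at position -2.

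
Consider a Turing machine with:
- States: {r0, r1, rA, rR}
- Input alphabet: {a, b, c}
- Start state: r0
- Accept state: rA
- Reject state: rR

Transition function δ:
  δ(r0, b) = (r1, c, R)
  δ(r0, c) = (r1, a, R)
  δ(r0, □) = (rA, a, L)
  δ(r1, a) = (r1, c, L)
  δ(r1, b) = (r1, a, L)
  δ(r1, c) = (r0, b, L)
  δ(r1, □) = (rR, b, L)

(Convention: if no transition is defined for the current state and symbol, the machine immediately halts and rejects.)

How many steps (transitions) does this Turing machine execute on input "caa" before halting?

Execution trace:
Initial: [r0]caa
Step 1: δ(r0, c) = (r1, a, R) → a[r1]aa
Step 2: δ(r1, a) = (r1, c, L) → [r1]aca
Step 3: δ(r1, a) = (r1, c, L) → [r1]□cca
Step 4: δ(r1, □) = (rR, b, L) → [rR]□bcca

The machine reaches the reject state rR and halts.

The machine executed 4 steps before halting.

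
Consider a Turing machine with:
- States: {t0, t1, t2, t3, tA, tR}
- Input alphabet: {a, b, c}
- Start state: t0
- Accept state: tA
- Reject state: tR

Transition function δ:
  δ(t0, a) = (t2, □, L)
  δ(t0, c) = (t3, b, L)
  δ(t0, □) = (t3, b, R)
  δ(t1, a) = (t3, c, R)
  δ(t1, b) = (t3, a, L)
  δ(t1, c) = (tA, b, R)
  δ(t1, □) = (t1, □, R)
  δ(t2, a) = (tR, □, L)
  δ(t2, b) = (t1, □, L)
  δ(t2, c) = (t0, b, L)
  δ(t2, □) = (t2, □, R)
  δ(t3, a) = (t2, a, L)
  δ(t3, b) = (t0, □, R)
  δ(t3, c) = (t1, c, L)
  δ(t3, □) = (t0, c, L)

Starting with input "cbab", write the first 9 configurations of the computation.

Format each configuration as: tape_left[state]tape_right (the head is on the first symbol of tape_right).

Transitions applied:
Step 1: δ(t0, c) = (t3, b, L)
Step 2: δ(t3, □) = (t0, c, L)
Step 3: δ(t0, □) = (t3, b, R)
Step 4: δ(t3, c) = (t1, c, L)
Step 5: δ(t1, b) = (t3, a, L)
Step 6: δ(t3, □) = (t0, c, L)
Step 7: δ(t0, □) = (t3, b, R)
Step 8: δ(t3, c) = (t1, c, L)

The first 9 configurations are:
[t0]cbab ⊢ [t3]□bbab ⊢ [t0]□cbbab ⊢ b[t3]cbbab ⊢ [t1]bcbbab ⊢ [t3]□acbbab ⊢ [t0]□cacbbab ⊢ b[t3]cacbbab ⊢ [t1]bcacbbab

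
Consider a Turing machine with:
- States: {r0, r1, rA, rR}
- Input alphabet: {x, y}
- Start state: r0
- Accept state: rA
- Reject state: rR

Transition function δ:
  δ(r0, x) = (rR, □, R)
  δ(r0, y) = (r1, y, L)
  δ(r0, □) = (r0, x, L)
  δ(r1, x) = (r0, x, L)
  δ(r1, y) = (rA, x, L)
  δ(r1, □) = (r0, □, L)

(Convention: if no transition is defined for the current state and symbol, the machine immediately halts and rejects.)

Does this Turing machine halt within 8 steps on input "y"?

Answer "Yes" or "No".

Execution trace:
Initial: [r0]y
Step 1: δ(r0, y) = (r1, y, L) → [r1]□y
Step 2: δ(r1, □) = (r0, □, L) → [r0]□□y
Step 3: δ(r0, □) = (r0, x, L) → [r0]□x□y
Step 4: δ(r0, □) = (r0, x, L) → [r0]□xx□y
Step 5: δ(r0, □) = (r0, x, L) → [r0]□xxx□y
Step 6: δ(r0, □) = (r0, x, L) → [r0]□xxxx□y
Step 7: δ(r0, □) = (r0, x, L) → [r0]□xxxxx□y
Step 8: δ(r0, □) = (r0, x, L) → [r0]□xxxxxx□y

The machine has not reached a halting state after 8 steps.
The machine did not halt within the 8-step bound.

Answer: No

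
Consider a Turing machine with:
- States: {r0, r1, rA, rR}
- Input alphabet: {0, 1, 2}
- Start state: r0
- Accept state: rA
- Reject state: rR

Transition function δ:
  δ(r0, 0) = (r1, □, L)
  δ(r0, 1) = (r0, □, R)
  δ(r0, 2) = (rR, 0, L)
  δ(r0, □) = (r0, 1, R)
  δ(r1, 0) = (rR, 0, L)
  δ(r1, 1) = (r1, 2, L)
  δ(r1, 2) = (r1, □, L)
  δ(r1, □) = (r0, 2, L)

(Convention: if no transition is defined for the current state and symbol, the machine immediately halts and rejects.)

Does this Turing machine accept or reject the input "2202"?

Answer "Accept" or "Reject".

Execution trace:
Initial: [r0]2202
Step 1: δ(r0, 2) = (rR, 0, L) → [rR]□0202

The machine reaches the reject state rR and halts.

Answer: Reject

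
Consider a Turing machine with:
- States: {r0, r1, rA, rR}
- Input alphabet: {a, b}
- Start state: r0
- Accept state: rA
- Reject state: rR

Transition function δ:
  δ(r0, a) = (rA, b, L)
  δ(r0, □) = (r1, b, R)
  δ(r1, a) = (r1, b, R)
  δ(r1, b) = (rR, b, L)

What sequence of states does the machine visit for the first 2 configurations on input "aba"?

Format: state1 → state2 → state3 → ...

Execution trace:
Initial: [r0]aba
Step 1: δ(r0, a) = (rA, b, L) → [rA]□bba

The machine reaches the accept state rA and halts.

State sequence: r0 → rA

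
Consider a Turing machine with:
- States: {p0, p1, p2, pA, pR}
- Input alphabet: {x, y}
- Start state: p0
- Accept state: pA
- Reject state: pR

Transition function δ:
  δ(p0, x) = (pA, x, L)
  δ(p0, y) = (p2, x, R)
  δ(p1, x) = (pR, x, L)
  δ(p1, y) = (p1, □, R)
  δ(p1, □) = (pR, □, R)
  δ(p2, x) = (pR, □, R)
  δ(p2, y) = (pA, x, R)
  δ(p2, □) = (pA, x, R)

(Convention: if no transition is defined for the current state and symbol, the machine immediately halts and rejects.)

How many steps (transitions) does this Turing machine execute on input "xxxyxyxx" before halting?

Execution trace:
Initial: [p0]xxxyxyxx
Step 1: δ(p0, x) = (pA, x, L) → [pA]□xxxyxyxx

The machine reaches the accept state pA and halts.

The machine executed 1 step before halting.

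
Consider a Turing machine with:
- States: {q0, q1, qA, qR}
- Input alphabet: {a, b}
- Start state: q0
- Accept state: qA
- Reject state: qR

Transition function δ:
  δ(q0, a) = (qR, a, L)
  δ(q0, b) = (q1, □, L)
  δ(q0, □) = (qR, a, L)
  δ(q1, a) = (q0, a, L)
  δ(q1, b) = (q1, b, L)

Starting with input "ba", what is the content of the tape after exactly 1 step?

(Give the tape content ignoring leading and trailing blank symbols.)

Execution trace:
Initial: [q0]ba
Step 1: δ(q0, b) = (q1, □, L) → [q1]□□a

No transition is defined for δ(q1, □). By convention the machine halts and rejects.

After 1 step, the tape (ignoring leading/trailing blanks) is: a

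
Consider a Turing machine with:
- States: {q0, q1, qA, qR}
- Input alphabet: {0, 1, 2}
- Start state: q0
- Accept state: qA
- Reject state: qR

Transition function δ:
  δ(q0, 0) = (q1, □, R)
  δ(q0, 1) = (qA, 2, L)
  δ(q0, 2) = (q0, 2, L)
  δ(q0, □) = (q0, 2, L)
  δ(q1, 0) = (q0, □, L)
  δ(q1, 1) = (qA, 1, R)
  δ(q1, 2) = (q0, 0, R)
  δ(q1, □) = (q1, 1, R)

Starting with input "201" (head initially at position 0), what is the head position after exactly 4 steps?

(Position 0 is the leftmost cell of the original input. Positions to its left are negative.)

Execution trace (head position shown):
Step 0: [q0]201  (head at position 0)
Step 1: move left → [q0]□201  (head at position -1)
Step 2: move left → [q0]□2201  (head at position -2)
Step 3: move left → [q0]□22201  (head at position -3)
Step 4: move left → [q0]□222201  (head at position -4)

After 4 steps, the head is at position -4.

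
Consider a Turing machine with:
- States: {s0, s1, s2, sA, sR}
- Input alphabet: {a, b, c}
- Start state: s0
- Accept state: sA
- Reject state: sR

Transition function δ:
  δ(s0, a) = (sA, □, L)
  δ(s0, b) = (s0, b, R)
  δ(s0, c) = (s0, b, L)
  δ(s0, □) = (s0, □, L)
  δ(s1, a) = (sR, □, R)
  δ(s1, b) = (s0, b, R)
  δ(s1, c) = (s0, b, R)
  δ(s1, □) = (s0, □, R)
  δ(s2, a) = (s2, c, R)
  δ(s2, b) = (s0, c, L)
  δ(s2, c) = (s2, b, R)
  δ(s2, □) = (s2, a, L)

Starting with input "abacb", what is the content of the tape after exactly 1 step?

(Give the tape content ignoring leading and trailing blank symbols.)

Execution trace:
Initial: [s0]abacb
Step 1: δ(s0, a) = (sA, □, L) → [sA]□□bacb

The machine reaches the accept state sA and halts.

After 1 step, the tape (ignoring leading/trailing blanks) is: bacb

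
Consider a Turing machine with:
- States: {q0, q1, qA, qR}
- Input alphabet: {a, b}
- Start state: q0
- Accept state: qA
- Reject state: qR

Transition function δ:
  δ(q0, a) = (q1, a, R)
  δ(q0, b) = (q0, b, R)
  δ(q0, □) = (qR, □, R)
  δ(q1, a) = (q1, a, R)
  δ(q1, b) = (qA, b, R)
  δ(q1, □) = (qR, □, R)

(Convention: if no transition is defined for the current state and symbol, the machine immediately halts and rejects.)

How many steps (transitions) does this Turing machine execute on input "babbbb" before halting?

Execution trace:
Initial: [q0]babbbb
Step 1: δ(q0, b) = (q0, b, R) → b[q0]abbbb
Step 2: δ(q0, a) = (q1, a, R) → ba[q1]bbbb
Step 3: δ(q1, b) = (qA, b, R) → bab[qA]bbb

The machine reaches the accept state qA and halts.

The machine executed 3 steps before halting.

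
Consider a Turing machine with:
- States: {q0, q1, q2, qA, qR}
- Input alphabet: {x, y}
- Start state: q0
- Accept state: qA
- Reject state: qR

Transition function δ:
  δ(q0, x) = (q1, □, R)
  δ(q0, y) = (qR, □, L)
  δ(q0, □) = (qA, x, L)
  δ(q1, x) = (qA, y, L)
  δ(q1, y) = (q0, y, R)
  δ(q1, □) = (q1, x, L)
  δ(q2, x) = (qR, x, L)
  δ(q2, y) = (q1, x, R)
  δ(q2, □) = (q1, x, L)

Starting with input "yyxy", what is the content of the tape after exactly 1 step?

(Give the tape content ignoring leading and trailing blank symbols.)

Execution trace:
Initial: [q0]yyxy
Step 1: δ(q0, y) = (qR, □, L) → [qR]□□yxy

The machine reaches the reject state qR and halts.

After 1 step, the tape (ignoring leading/trailing blanks) is: yxy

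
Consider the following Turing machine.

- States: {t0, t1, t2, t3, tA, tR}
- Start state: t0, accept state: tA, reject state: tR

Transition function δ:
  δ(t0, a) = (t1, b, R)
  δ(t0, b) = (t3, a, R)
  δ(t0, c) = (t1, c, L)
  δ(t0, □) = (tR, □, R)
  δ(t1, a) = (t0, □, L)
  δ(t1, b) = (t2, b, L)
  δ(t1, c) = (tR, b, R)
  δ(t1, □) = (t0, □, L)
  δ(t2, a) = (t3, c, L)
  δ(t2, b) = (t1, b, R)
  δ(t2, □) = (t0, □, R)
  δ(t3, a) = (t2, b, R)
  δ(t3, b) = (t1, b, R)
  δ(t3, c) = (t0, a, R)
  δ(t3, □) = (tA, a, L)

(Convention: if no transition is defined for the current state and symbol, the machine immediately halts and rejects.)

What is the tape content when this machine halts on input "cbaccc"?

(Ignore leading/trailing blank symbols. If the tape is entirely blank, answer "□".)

Execution trace:
Initial: [t0]cbaccc
Step 1: δ(t0, c) = (t1, c, L) → [t1]□cbaccc
Step 2: δ(t1, □) = (t0, □, L) → [t0]□□cbaccc
Step 3: δ(t0, □) = (tR, □, R) → □[tR]□cbaccc

The machine reaches the reject state tR and halts.

Final tape (ignoring leading/trailing blanks): cbaccc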